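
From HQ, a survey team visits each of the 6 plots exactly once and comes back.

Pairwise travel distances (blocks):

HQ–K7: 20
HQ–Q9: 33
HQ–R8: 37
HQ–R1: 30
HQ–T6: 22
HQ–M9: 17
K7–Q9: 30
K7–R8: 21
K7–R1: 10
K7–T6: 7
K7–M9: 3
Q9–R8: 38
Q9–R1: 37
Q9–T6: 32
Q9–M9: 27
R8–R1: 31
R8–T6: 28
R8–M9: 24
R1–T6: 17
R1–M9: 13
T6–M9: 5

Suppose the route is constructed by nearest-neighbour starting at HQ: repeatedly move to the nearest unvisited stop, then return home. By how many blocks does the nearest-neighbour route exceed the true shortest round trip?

5 blocks longer than the optimal tour.

From HQ: M9=17, K7=20, T6=22, R1=30, Q9=33, R8=37 → choose M9 (17).
From M9: K7=3, T6=5, R1=13, R8=24, Q9=27 → choose K7 (3).
From K7: T6=7, R1=10, R8=21, Q9=30 → choose T6 (7).
From T6: R1=17, R8=28, Q9=32 → choose R1 (17).
From R1: R8=31, Q9=37 → choose R8 (31).
From R8: Q9=38 → choose Q9 (38).
NN route HQ → M9 → K7 → T6 → R1 → R8 → Q9 → HQ costs 146.
Optimal: HQ → Q9 → R8 → K7 → R1 → T6 → M9 → HQ costs 141 (by enumerating all 360 distinct tours).
Excess = 146 − 141 = 5.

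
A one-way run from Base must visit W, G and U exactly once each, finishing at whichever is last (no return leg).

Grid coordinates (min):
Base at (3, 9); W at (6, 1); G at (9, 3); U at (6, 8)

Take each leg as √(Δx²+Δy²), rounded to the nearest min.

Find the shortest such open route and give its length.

There are 3! = 6 possible orderings.
Base→W→G→U: 9+4+6 = 19
Base→W→U→G: 9+7+6 = 22
Base→G→W→U: 8+4+7 = 19
Base→G→U→W: 8+6+7 = 21
Base→U→W→G: 3+7+4 = 14
Base→U→G→W: 3+6+4 = 13
The minimum is 13.
One shortest path: Base → U → G → W.

13 min — the minimum one-way total.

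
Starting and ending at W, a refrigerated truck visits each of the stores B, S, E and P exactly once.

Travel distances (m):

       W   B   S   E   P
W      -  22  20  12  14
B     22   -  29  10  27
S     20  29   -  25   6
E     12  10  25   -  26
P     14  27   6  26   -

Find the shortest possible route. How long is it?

Shortest round trip = 71 m.

There are 12 distinct closed tours to check (reversals are equivalent).
W-B-S-E-P-W: 22+29+25+26+14 = 116
W-B-S-P-E-W: 22+29+6+26+12 = 95
W-B-E-S-P-W: 22+10+25+6+14 = 77
W-B-E-P-S-W: 22+10+26+6+20 = 84
W-B-P-S-E-W: 22+27+6+25+12 = 92
W-B-P-E-S-W: 22+27+26+25+20 = 120
W-S-B-E-P-W: 20+29+10+26+14 = 99
W-S-B-P-E-W: 20+29+27+26+12 = 114
W-S-E-B-P-W: 20+25+10+27+14 = 96
W-S-P-B-E-W: 20+6+27+10+12 = 75
W-E-B-S-P-W: 12+10+29+6+14 = 71
W-E-S-B-P-W: 12+25+29+27+14 = 107
The minimum is 71.
One optimal route: W → E → B → S → P → W (or its reverse).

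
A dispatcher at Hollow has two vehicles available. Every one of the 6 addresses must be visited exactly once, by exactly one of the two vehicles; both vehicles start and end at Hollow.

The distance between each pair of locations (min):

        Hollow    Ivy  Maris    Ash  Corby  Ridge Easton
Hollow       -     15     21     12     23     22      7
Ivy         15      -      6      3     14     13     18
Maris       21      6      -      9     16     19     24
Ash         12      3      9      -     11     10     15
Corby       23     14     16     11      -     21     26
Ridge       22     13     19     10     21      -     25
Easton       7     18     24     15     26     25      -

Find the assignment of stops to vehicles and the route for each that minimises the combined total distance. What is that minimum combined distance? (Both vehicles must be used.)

There are 2^5 − 1 = 31 ways to divide the 6 stops into two non-empty groups. For each, the best each vehicle can do is its own shortest tour through its group:
  {Ivy} + {Maris, Ash, Corby, Ridge, Easton}: 30 + 90 = 120
  {Maris} + {Ivy, Ash, Corby, Ridge, Easton}: 42 + 82 = 124
  {Ivy, Maris} + {Ash, Corby, Ridge, Easton}: 42 + 76 = 118
  {Ash} + {Ivy, Maris, Corby, Ridge, Easton}: 24 + 90 = 114
  {Ivy, Ash} + {Maris, Corby, Ridge, Easton}: 30 + 90 = 120
  {Maris, Ash} + {Ivy, Corby, Ridge, Easton}: 42 + 82 = 124
  … (31 splits in total)
  {Ivy, Maris, Ash, Corby, Ridge} + {Easton}: 80 + 14 = 94  ← best
Best: vehicle 1 Hollow → Ivy → Maris → Corby → Ash → Ridge → Hollow = 80; vehicle 2 Hollow → Easton → Hollow = 14; combined 94.

Minimum combined distance: 94 min.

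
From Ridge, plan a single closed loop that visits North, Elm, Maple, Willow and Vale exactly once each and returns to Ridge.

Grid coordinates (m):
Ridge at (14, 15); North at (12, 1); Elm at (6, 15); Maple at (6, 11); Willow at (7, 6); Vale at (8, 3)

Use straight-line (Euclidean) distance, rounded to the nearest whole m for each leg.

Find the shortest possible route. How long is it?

Shortest round trip = 38 m.

Ridge → North → Elm → Maple → Willow → Vale → Ridge: 14+15+4+5+3+13 = 54
Ridge → North → Elm → Maple → Vale → Willow → Ridge: 14+15+4+8+3+11 = 55
Ridge → North → Elm → Willow → Maple → Vale → Ridge: 14+15+9+5+8+13 = 64
Ridge → North → Elm → Willow → Vale → Maple → Ridge: 14+15+9+3+8+9 = 58
Ridge → North → Elm → Vale → Maple → Willow → Ridge: 14+15+12+8+5+11 = 65
Ridge → North → Elm → Vale → Willow → Maple → Ridge: 14+15+12+3+5+9 = 58
Ridge → North → Maple → Elm → Willow → Vale → Ridge: 14+12+4+9+3+13 = 55
Ridge → North → Maple → Elm → Vale → Willow → Ridge: 14+12+4+12+3+11 = 56
Ridge → North → Maple → Willow → Elm → Vale → Ridge: 14+12+5+9+12+13 = 65
Ridge → North → Maple → Willow → Vale → Elm → Ridge: 14+12+5+3+12+8 = 54
Ridge → North → Maple → Vale → Elm → Willow → Ridge: 14+12+8+12+9+11 = 66
Ridge → North → Maple → Vale → Willow → Elm → Ridge: 14+12+8+3+9+8 = 54
Ridge → North → Willow → Elm → Maple → Vale → Ridge: 14+7+9+4+8+13 = 55
Ridge → North → Willow → Elm → Vale → Maple → Ridge: 14+7+9+12+8+9 = 59
… (46 more)
Ridge → North → Vale → Willow → Maple → Elm → Ridge: 14+4+3+5+4+8 = 38  ← best
The minimum is 38.
One optimal route: Ridge → North → Vale → Willow → Maple → Elm → Ridge (or its reverse).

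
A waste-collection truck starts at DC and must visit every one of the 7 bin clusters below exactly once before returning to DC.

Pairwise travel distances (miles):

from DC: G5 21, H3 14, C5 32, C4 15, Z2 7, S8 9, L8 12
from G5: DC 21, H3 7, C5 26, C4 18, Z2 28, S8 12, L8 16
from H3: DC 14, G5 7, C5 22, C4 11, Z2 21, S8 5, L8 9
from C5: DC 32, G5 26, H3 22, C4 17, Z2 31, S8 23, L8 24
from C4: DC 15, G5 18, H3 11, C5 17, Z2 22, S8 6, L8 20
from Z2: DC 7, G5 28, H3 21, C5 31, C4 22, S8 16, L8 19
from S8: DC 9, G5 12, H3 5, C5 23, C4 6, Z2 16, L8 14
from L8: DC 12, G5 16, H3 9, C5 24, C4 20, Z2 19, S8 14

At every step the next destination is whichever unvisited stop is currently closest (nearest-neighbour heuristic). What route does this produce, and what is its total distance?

From DC: distances to unvisited — Z2=7, S8=9, L8=12, H3=14, C4=15, G5=21, C5=32. Nearest is Z2 (7).
From Z2: distances to unvisited — S8=16, L8=19, H3=21, C4=22, G5=28, C5=31. Nearest is S8 (16).
From S8: distances to unvisited — H3=5, C4=6, G5=12, L8=14, C5=23. Nearest is H3 (5).
From H3: distances to unvisited — G5=7, L8=9, C4=11, C5=22. Nearest is G5 (7).
From G5: distances to unvisited — L8=16, C4=18, C5=26. Nearest is L8 (16).
From L8: distances to unvisited — C4=20, C5=24. Nearest is C4 (20).
From C4: distances to unvisited — C5=17. Nearest is C5 (17).
Return C5→DC: 32.
Total = 7 + 16 + 5 + 7 + 16 + 20 + 17 + 32 = 120.

Nearest-neighbour total = 120 miles; route DC → Z2 → S8 → H3 → G5 → L8 → C4 → C5 → DC.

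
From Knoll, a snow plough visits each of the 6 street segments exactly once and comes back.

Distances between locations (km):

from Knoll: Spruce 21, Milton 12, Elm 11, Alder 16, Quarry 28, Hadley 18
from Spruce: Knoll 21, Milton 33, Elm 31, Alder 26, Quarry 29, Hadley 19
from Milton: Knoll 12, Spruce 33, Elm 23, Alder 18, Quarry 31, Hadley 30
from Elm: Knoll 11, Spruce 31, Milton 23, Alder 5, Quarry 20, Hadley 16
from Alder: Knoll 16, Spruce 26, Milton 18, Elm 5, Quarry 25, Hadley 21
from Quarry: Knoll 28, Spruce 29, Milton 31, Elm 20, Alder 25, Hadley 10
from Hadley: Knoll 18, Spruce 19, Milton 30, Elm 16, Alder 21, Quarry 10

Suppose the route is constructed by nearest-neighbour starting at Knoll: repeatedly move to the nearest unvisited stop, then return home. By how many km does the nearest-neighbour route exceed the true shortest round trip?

From Knoll: Elm=11, Milton=12, Alder=16, Hadley=18, Spruce=21, Quarry=28 → choose Elm (11).
From Elm: Alder=5, Hadley=16, Quarry=20, Milton=23, Spruce=31 → choose Alder (5).
From Alder: Milton=18, Hadley=21, Quarry=25, Spruce=26 → choose Milton (18).
From Milton: Hadley=30, Quarry=31, Spruce=33 → choose Hadley (30).
From Hadley: Quarry=10, Spruce=19 → choose Quarry (10).
From Quarry: Spruce=29 → choose Spruce (29).
NN route Knoll → Elm → Alder → Milton → Hadley → Quarry → Spruce → Knoll costs 124.
Optimal: Knoll → Spruce → Hadley → Quarry → Elm → Alder → Milton → Knoll costs 105 (by enumerating all 360 distinct tours).
Excess = 124 − 105 = 19.

19 km longer than the optimal tour.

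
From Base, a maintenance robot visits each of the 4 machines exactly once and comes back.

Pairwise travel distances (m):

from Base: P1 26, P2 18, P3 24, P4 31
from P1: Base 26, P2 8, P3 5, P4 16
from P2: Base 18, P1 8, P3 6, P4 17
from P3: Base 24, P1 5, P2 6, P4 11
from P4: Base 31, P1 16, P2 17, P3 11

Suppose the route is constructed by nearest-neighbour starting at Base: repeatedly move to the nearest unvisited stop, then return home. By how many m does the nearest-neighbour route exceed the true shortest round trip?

Base: P2=18, P3=24, P1=26, P4=31 ⇒ P2
P2: P3=6, P1=8, P4=17 ⇒ P3
P3: P1=5, P4=11 ⇒ P1
P1: P4=16 ⇒ P4
NN route Base → P2 → P3 → P1 → P4 → Base costs 76.
Optimal: Base → P2 → P1 → P3 → P4 → Base costs 73 (by enumerating all 12 distinct tours).
Excess = 76 − 73 = 3.

3 m longer than the optimal tour.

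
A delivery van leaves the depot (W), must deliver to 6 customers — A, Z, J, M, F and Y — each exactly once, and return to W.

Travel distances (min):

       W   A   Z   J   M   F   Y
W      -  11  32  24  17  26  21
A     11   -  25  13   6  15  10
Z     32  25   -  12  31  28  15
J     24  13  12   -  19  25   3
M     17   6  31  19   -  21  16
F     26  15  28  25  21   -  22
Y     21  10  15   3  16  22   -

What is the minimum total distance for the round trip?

Minimum total distance: 102 min.

W→A→Z→J→M→F→Y→W: 11+25+12+19+21+22+21 = 131
W→A→Z→J→M→Y→F→W: 11+25+12+19+16+22+26 = 131
W→A→Z→J→F→M→Y→W: 11+25+12+25+21+16+21 = 131
W→A→Z→J→F→Y→M→W: 11+25+12+25+22+16+17 = 128
W→A→Z→J→Y→M→F→W: 11+25+12+3+16+21+26 = 114
W→A→Z→J→Y→F→M→W: 11+25+12+3+22+21+17 = 111
W→A→Z→M→J→F→Y→W: 11+25+31+19+25+22+21 = 154
W→A→Z→M→J→Y→F→W: 11+25+31+19+3+22+26 = 137
… (352 more)
W→A→M→F→Z→J→Y→W: 11+6+21+28+12+3+21 = 102  ← best
The minimum is 102.
One optimal route: W → A → M → F → Z → J → Y → W (or its reverse).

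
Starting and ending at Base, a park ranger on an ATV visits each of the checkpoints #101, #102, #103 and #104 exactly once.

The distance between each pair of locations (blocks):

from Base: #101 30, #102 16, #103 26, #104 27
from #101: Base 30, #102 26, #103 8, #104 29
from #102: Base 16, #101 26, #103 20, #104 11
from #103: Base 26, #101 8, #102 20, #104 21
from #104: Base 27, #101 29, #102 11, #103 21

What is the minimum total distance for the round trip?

With 4 stops there are 4!/2 = 12 distinct round trips (a route and its reverse cost the same).
Base - #101 - #102 - #103 - #104 - Base: 30+26+20+21+27 = 124
Base - #101 - #102 - #104 - #103 - Base: 30+26+11+21+26 = 114
Base - #101 - #103 - #102 - #104 - Base: 30+8+20+11+27 = 96
Base - #101 - #103 - #104 - #102 - Base: 30+8+21+11+16 = 86
Base - #101 - #104 - #102 - #103 - Base: 30+29+11+20+26 = 116
Base - #101 - #104 - #103 - #102 - Base: 30+29+21+20+16 = 116
Base - #102 - #101 - #103 - #104 - Base: 16+26+8+21+27 = 98
Base - #102 - #101 - #104 - #103 - Base: 16+26+29+21+26 = 118
Base - #102 - #103 - #101 - #104 - Base: 16+20+8+29+27 = 100
Base - #102 - #104 - #101 - #103 - Base: 16+11+29+8+26 = 90
Base - #103 - #101 - #102 - #104 - Base: 26+8+26+11+27 = 98
Base - #103 - #102 - #101 - #104 - Base: 26+20+26+29+27 = 128
The minimum is 86.
One optimal route: Base → #101 → #103 → #104 → #102 → Base (or its reverse).

Minimum total distance: 86 blocks.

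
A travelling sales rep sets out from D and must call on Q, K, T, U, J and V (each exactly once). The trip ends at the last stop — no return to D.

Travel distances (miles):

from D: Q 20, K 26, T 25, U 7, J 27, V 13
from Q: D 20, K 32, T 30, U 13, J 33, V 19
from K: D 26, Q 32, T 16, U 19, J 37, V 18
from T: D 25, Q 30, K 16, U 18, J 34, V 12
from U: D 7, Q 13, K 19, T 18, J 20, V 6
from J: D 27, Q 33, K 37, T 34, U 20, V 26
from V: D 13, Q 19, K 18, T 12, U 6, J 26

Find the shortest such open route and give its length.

There are 6! = 720 possible orderings.
D→Q→K→T→U→J→V: 20+32+16+18+20+26 = 132
D→Q→K→T→U→V→J: 20+32+16+18+6+26 = 118
D→Q→K→T→J→U→V: 20+32+16+34+20+6 = 128
D→Q→K→T→J→V→U: 20+32+16+34+26+6 = 134
D→Q→K→T→V→U→J: 20+32+16+12+6+20 = 106
D→Q→K→T→V→J→U: 20+32+16+12+26+20 = 126
D→Q→K→U→T→J→V: 20+32+19+18+34+26 = 149
D→Q→K→U→T→V→J: 20+32+19+18+12+26 = 127
… (712 more)
D→Q→U→V→T→K→J: 20+13+6+12+16+37 = 104  ← best
The minimum is 104.
One shortest path: D → Q → U → V → T → K → J.

Minimum one-way distance = 104 miles.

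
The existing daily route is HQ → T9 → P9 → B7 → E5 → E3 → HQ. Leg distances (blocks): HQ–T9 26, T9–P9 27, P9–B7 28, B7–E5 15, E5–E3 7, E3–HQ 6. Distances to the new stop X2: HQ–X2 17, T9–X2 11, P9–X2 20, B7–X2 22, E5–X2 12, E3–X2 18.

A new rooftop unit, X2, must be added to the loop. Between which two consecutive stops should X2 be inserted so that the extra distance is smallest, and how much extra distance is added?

Insertion cost between consecutive stops i–j is d(i,X2) + d(X2,j) − d(i,j):
  between HQ and T9: 17 + 11 − 26 = 2
  between T9 and P9: 11 + 20 − 27 = 4
  between P9 and B7: 20 + 22 − 28 = 14
  between B7 and E5: 22 + 12 − 15 = 19
  between E5 and E3: 12 + 18 − 7 = 23
  between E3 and HQ: 18 + 17 − 6 = 29
Cheapest insertion is between HQ and T9, adding 2.
New total = 109 + 2 = 111.

+2 blocks — insert X2 between HQ and T9.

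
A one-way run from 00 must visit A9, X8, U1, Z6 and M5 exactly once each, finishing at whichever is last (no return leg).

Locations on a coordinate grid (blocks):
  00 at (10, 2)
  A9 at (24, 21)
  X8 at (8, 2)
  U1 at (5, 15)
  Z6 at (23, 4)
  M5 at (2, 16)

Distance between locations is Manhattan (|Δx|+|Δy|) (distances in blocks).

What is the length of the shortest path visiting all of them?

66 blocks — the minimum one-way total.

There are 5! = 120 possible orderings.
00 → A9 → X8 → U1 → Z6 → M5: 33+35+16+29+33 = 146
00 → A9 → X8 → U1 → M5 → Z6: 33+35+16+4+33 = 121
00 → A9 → X8 → Z6 → U1 → M5: 33+35+17+29+4 = 118
00 → A9 → X8 → Z6 → M5 → U1: 33+35+17+33+4 = 122
00 → A9 → X8 → M5 → U1 → Z6: 33+35+20+4+29 = 121
00 → A9 → X8 → M5 → Z6 → U1: 33+35+20+33+29 = 150
00 → A9 → U1 → X8 → Z6 → M5: 33+25+16+17+33 = 124
00 → A9 → U1 → X8 → M5 → Z6: 33+25+16+20+33 = 127
00 → A9 → U1 → Z6 → X8 → M5: 33+25+29+17+20 = 124
00 → A9 → U1 → Z6 → M5 → X8: 33+25+29+33+20 = 140
00 → A9 → U1 → M5 → X8 → Z6: 33+25+4+20+17 = 99
00 → A9 → U1 → M5 → Z6 → X8: 33+25+4+33+17 = 112
00 → A9 → Z6 → X8 → U1 → M5: 33+18+17+16+4 = 88
00 → A9 → Z6 → X8 → M5 → U1: 33+18+17+20+4 = 92
… (106 more)
00 → X8 → Z6 → A9 → U1 → M5: 2+17+18+25+4 = 66  ← best
The minimum is 66.
One shortest path: 00 → X8 → Z6 → A9 → U1 → M5.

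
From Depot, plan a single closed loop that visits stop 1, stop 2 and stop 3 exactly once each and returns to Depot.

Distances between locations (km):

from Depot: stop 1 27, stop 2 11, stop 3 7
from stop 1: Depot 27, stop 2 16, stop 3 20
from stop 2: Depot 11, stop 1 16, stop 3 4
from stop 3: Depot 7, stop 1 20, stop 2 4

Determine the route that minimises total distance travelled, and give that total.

54 km — the shortest possible round trip.

With 3 stops there are 3!/2 = 3 distinct round trips (a route and its reverse cost the same).
Depot-stop 1-stop 2-stop 3-Depot: 27+16+4+7 = 54
Depot-stop 1-stop 3-stop 2-Depot: 27+20+4+11 = 62
Depot-stop 2-stop 1-stop 3-Depot: 11+16+20+7 = 54
The minimum is 54.
One optimal route: Depot → stop 1 → stop 2 → stop 3 → Depot (or its reverse).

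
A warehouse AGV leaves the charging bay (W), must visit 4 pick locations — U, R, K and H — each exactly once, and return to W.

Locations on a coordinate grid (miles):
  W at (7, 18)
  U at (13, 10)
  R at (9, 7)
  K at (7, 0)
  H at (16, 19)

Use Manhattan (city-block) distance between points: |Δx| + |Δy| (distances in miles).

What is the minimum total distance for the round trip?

W-U-R-K-H-W: 14+7+9+28+10 = 68
W-U-R-H-K-W: 14+7+19+28+18 = 86
W-U-K-R-H-W: 14+16+9+19+10 = 68
W-U-K-H-R-W: 14+16+28+19+13 = 90
W-U-H-R-K-W: 14+12+19+9+18 = 72
W-U-H-K-R-W: 14+12+28+9+13 = 76
W-R-U-K-H-W: 13+7+16+28+10 = 74
W-R-U-H-K-W: 13+7+12+28+18 = 78
W-R-K-U-H-W: 13+9+16+12+10 = 60
W-R-H-U-K-W: 13+19+12+16+18 = 78
W-K-U-R-H-W: 18+16+7+19+10 = 70
W-K-R-U-H-W: 18+9+7+12+10 = 56
The minimum is 56.
One optimal route: W → K → R → U → H → W (or its reverse).

Minimum total distance: 56 miles.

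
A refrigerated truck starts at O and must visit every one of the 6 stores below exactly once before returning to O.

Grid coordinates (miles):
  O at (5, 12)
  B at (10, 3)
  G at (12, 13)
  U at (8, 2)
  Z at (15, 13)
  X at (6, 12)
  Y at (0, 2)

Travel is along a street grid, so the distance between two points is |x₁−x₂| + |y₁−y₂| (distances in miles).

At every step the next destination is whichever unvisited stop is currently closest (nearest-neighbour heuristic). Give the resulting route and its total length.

Total distance 52 miles via the nearest-neighbour route O → X → G → Z → B → U → Y → O.

O → [X:1 / G:8 / Z:11 / U:13 / B:14 / Y:15] → X (1)
X → [G:7 / Z:10 / U:12 / B:13 / Y:16] → G (7)
G → [Z:3 / B:12 / U:15 / Y:23] → Z (3)
Z → [B:15 / U:18 / Y:26] → B (15)
B → [U:3 / Y:11] → U (3)
U → [Y:8] → Y (8)
Return Y→O: 15.
Total = 1 + 7 + 3 + 15 + 3 + 8 + 15 = 52.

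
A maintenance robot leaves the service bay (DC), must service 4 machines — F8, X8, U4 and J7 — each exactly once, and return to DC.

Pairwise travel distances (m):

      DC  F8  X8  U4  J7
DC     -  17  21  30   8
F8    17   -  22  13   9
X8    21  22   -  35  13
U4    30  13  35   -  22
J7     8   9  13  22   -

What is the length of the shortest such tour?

Minimum total distance: 86 m.

With 4 stops there are 4!/2 = 12 distinct round trips (a route and its reverse cost the same).
DC→F8→X8→U4→J7→DC: 17+22+35+22+8 = 104
DC→F8→X8→J7→U4→DC: 17+22+13+22+30 = 104
DC→F8→U4→X8→J7→DC: 17+13+35+13+8 = 86
DC→F8→U4→J7→X8→DC: 17+13+22+13+21 = 86
DC→F8→J7→X8→U4→DC: 17+9+13+35+30 = 104
DC→F8→J7→U4→X8→DC: 17+9+22+35+21 = 104
DC→X8→F8→U4→J7→DC: 21+22+13+22+8 = 86
DC→X8→F8→J7→U4→DC: 21+22+9+22+30 = 104
DC→X8→U4→F8→J7→DC: 21+35+13+9+8 = 86
DC→X8→J7→F8→U4→DC: 21+13+9+13+30 = 86
DC→U4→F8→X8→J7→DC: 30+13+22+13+8 = 86
DC→U4→X8→F8→J7→DC: 30+35+22+9+8 = 104
The minimum is 86.
One optimal route: DC → F8 → U4 → X8 → J7 → DC (or its reverse).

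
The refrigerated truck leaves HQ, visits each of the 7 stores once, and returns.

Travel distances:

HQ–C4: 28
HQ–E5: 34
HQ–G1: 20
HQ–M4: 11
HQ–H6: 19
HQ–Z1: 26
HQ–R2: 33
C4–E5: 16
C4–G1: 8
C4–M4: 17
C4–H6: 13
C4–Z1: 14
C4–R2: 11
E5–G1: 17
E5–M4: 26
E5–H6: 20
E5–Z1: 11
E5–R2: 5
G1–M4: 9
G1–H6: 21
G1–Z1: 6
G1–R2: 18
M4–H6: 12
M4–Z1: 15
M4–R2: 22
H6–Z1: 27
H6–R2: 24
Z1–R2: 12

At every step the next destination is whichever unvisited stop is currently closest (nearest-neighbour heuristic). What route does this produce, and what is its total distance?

From HQ: distances to unvisited — M4=11, H6=19, G1=20, Z1=26, C4=28, R2=33, E5=34. Nearest is M4 (11).
From M4: distances to unvisited — G1=9, H6=12, Z1=15, C4=17, R2=22, E5=26. Nearest is G1 (9).
From G1: distances to unvisited — Z1=6, C4=8, E5=17, R2=18, H6=21. Nearest is Z1 (6).
From Z1: distances to unvisited — E5=11, R2=12, C4=14, H6=27. Nearest is E5 (11).
From E5: distances to unvisited — R2=5, C4=16, H6=20. Nearest is R2 (5).
From R2: distances to unvisited — C4=11, H6=24. Nearest is C4 (11).
From C4: distances to unvisited — H6=13. Nearest is H6 (13).
Return H6→HQ: 19.
Total = 11 + 9 + 6 + 11 + 5 + 11 + 13 + 19 = 85.

85 along HQ → M4 → G1 → Z1 → E5 → R2 → C4 → H6 → HQ.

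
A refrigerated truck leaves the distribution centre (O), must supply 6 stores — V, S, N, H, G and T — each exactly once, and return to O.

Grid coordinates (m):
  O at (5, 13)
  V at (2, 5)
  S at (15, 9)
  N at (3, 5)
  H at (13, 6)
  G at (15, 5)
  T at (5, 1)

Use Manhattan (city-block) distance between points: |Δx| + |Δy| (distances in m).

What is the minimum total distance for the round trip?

52 m — the shortest possible round trip.

O → V → S → N → H → G → T → O: 11+17+16+11+3+14+12 = 84
O → V → S → N → H → T → G → O: 11+17+16+11+13+14+18 = 100
O → V → S → N → G → H → T → O: 11+17+16+12+3+13+12 = 84
O → V → S → N → G → T → H → O: 11+17+16+12+14+13+15 = 98
O → V → S → N → T → H → G → O: 11+17+16+6+13+3+18 = 84
O → V → S → N → T → G → H → O: 11+17+16+6+14+3+15 = 82
O → V → S → H → N → G → T → O: 11+17+5+11+12+14+12 = 82
O → V → S → H → N → T → G → O: 11+17+5+11+6+14+18 = 82
… (352 more)
O → V → N → T → H → G → S → O: 11+1+6+13+3+4+14 = 52  ← best
The minimum is 52.
One optimal route: O → V → N → T → H → G → S → O (or its reverse).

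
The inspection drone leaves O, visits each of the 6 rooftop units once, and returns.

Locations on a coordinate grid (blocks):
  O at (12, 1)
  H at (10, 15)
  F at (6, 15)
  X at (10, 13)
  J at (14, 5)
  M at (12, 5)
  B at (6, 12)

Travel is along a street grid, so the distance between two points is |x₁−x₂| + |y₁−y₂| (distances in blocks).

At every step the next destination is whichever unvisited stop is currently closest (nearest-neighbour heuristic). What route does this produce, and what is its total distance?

44 blocks along O → M → J → X → H → F → B → O.

O → [M:4 / J:6 / X:14 / H:16 / B:17 / F:20] → M (4)
M → [J:2 / X:10 / H:12 / B:13 / F:16] → J (2)
J → [X:12 / H:14 / B:15 / F:18] → X (12)
X → [H:2 / B:5 / F:6] → H (2)
H → [F:4 / B:7] → F (4)
F → [B:3] → B (3)
Return B→O: 17.
Total = 4 + 2 + 12 + 2 + 4 + 3 + 17 = 44.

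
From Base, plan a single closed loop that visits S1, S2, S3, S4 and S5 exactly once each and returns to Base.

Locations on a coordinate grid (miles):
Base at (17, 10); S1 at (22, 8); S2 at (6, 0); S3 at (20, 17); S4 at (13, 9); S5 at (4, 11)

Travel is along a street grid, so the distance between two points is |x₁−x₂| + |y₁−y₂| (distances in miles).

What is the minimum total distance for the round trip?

Minimum total distance: 74 miles.

With 5 stops there are 5!/2 = 60 distinct round trips (a route and its reverse cost the same).
Base-S1-S2-S3-S4-S5-Base: 7+24+31+15+11+14 = 102
Base-S1-S2-S3-S5-S4-Base: 7+24+31+22+11+5 = 100
Base-S1-S2-S4-S3-S5-Base: 7+24+16+15+22+14 = 98
Base-S1-S2-S4-S5-S3-Base: 7+24+16+11+22+10 = 90
Base-S1-S2-S5-S3-S4-Base: 7+24+13+22+15+5 = 86
Base-S1-S2-S5-S4-S3-Base: 7+24+13+11+15+10 = 80
Base-S1-S3-S2-S4-S5-Base: 7+11+31+16+11+14 = 90
Base-S1-S3-S2-S5-S4-Base: 7+11+31+13+11+5 = 78
Base-S1-S3-S4-S2-S5-Base: 7+11+15+16+13+14 = 76
Base-S1-S3-S4-S5-S2-Base: 7+11+15+11+13+21 = 78
Base-S1-S3-S5-S2-S4-Base: 7+11+22+13+16+5 = 74
Base-S1-S3-S5-S4-S2-Base: 7+11+22+11+16+21 = 88
Base-S1-S4-S2-S3-S5-Base: 7+10+16+31+22+14 = 100
Base-S1-S4-S2-S5-S3-Base: 7+10+16+13+22+10 = 78
… (46 more)
The minimum is 74.
One optimal route: Base → S1 → S3 → S5 → S2 → S4 → Base (or its reverse).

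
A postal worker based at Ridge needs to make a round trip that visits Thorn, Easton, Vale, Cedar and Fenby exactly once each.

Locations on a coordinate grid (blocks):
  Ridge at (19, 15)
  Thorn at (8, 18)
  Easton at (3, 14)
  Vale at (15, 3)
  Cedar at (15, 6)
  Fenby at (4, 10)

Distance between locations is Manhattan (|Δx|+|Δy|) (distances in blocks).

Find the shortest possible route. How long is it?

With 5 stops there are 5!/2 = 60 distinct round trips (a route and its reverse cost the same).
Ridge → Thorn → Easton → Vale → Cedar → Fenby → Ridge: 14+9+23+3+15+20 = 84
Ridge → Thorn → Easton → Vale → Fenby → Cedar → Ridge: 14+9+23+18+15+13 = 92
Ridge → Thorn → Easton → Cedar → Vale → Fenby → Ridge: 14+9+20+3+18+20 = 84
Ridge → Thorn → Easton → Cedar → Fenby → Vale → Ridge: 14+9+20+15+18+16 = 92
Ridge → Thorn → Easton → Fenby → Vale → Cedar → Ridge: 14+9+5+18+3+13 = 62
Ridge → Thorn → Easton → Fenby → Cedar → Vale → Ridge: 14+9+5+15+3+16 = 62
Ridge → Thorn → Vale → Easton → Cedar → Fenby → Ridge: 14+22+23+20+15+20 = 114
Ridge → Thorn → Vale → Easton → Fenby → Cedar → Ridge: 14+22+23+5+15+13 = 92
Ridge → Thorn → Vale → Cedar → Easton → Fenby → Ridge: 14+22+3+20+5+20 = 84
Ridge → Thorn → Vale → Cedar → Fenby → Easton → Ridge: 14+22+3+15+5+17 = 76
Ridge → Thorn → Vale → Fenby → Easton → Cedar → Ridge: 14+22+18+5+20+13 = 92
Ridge → Thorn → Vale → Fenby → Cedar → Easton → Ridge: 14+22+18+15+20+17 = 106
Ridge → Thorn → Cedar → Easton → Vale → Fenby → Ridge: 14+19+20+23+18+20 = 114
Ridge → Thorn → Cedar → Easton → Fenby → Vale → Ridge: 14+19+20+5+18+16 = 92
… (46 more)
The minimum is 62.
One optimal route: Ridge → Thorn → Easton → Fenby → Vale → Cedar → Ridge (or its reverse).

Shortest round trip = 62 blocks.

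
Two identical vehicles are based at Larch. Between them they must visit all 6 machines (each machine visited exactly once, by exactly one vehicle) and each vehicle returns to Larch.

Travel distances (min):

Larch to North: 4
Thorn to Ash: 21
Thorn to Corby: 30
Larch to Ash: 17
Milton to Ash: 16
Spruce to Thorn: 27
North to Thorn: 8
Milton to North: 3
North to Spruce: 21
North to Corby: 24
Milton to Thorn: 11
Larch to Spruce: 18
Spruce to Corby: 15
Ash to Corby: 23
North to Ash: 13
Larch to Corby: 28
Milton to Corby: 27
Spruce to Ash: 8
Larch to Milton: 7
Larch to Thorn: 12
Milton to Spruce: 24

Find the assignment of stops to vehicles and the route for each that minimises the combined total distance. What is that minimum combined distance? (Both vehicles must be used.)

Check every non-empty split of the stops between the two vehicles; for each half take its own optimal tour:
  {Milton} + {North, Spruce, Thorn, Ash, Corby}: 14 + 82 = 96
  {North} + {Milton, Spruce, Thorn, Ash, Corby}: 8 + 88 = 96
  {Milton, North} + {Spruce, Thorn, Ash, Corby}: 14 + 82 = 96
  {Spruce} + {Milton, North, Thorn, Ash, Corby}: 36 + 88 = 124
  {Milton, Spruce} + {North, Thorn, Ash, Corby}: 49 + 82 = 131
  {North, Spruce} + {Milton, Thorn, Ash, Corby}: 43 + 88 = 131
  … (31 splits in total)
Best: vehicle 1 Larch → Milton → Larch = 14; vehicle 2 Larch → North → Thorn → Corby → Spruce → Ash → Larch = 82; combined 96.

Minimum combined distance: 96 min.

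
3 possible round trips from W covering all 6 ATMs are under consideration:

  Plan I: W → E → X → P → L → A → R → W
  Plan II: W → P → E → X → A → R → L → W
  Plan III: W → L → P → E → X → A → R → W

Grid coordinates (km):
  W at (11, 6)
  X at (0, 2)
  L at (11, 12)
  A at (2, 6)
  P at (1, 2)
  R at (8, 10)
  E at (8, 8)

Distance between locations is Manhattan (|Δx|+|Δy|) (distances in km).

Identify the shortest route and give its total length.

Shortest is Plan II, total 68 km.

Plan I: 5 + 14 + 1 + 20 + 15 + 10 + 7 = 72
Plan II: 14 + 13 + 14 + 6 + 10 + 5 + 6 = 68
Plan III: 6 + 20 + 13 + 14 + 6 + 10 + 7 = 76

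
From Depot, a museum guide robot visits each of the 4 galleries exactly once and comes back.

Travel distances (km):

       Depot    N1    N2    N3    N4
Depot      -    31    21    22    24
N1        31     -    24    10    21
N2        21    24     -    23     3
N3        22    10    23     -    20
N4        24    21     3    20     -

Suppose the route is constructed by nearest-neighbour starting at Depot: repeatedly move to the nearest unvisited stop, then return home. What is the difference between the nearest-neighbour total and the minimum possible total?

Depot: N2=21, N3=22, N4=24, N1=31 ⇒ N2
N2: N4=3, N3=23, N1=24 ⇒ N4
N4: N3=20, N1=21 ⇒ N3
N3: N1=10 ⇒ N1
NN route Depot → N2 → N4 → N3 → N1 → Depot costs 85.
Optimal: Depot → N2 → N4 → N1 → N3 → Depot costs 77 (by enumerating all 12 distinct tours).
Excess = 85 − 77 = 8.

The nearest-neighbour route is 8 km longer than optimal.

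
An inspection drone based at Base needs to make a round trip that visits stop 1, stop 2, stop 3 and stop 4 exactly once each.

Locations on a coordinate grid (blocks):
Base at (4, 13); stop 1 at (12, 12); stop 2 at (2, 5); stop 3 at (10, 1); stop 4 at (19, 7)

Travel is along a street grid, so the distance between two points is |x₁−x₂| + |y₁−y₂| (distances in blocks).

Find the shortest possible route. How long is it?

Minimum total distance: 58 blocks.

There are 12 distinct closed tours to check (reversals are equivalent).
Base → stop 1 → stop 2 → stop 3 → stop 4 → Base: 9+17+12+15+21 = 74
Base → stop 1 → stop 2 → stop 4 → stop 3 → Base: 9+17+19+15+18 = 78
Base → stop 1 → stop 3 → stop 2 → stop 4 → Base: 9+13+12+19+21 = 74
Base → stop 1 → stop 3 → stop 4 → stop 2 → Base: 9+13+15+19+10 = 66
Base → stop 1 → stop 4 → stop 2 → stop 3 → Base: 9+12+19+12+18 = 70
Base → stop 1 → stop 4 → stop 3 → stop 2 → Base: 9+12+15+12+10 = 58
Base → stop 2 → stop 1 → stop 3 → stop 4 → Base: 10+17+13+15+21 = 76
Base → stop 2 → stop 1 → stop 4 → stop 3 → Base: 10+17+12+15+18 = 72
Base → stop 2 → stop 3 → stop 1 → stop 4 → Base: 10+12+13+12+21 = 68
Base → stop 2 → stop 4 → stop 1 → stop 3 → Base: 10+19+12+13+18 = 72
Base → stop 3 → stop 1 → stop 2 → stop 4 → Base: 18+13+17+19+21 = 88
Base → stop 3 → stop 2 → stop 1 → stop 4 → Base: 18+12+17+12+21 = 80
The minimum is 58.
One optimal route: Base → stop 1 → stop 4 → stop 3 → stop 2 → Base (or its reverse).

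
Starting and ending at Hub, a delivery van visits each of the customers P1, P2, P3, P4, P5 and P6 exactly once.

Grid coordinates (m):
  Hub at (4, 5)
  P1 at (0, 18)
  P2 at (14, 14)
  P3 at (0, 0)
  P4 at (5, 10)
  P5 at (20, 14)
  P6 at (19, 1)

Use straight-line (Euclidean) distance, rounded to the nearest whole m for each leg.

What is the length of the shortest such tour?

73 m — the shortest possible round trip.

There are 360 distinct closed tours to check (reversals are equivalent).
Hub→P1→P2→P3→P4→P5→P6→Hub: 14+15+20+11+16+13+16 = 105
Hub→P1→P2→P3→P4→P6→P5→Hub: 14+15+20+11+17+13+18 = 108
Hub→P1→P2→P3→P5→P4→P6→Hub: 14+15+20+24+16+17+16 = 122
Hub→P1→P2→P3→P5→P6→P4→Hub: 14+15+20+24+13+17+5 = 108
Hub→P1→P2→P3→P6→P4→P5→Hub: 14+15+20+19+17+16+18 = 119
Hub→P1→P2→P3→P6→P5→P4→Hub: 14+15+20+19+13+16+5 = 102
Hub→P1→P2→P4→P3→P5→P6→Hub: 14+15+10+11+24+13+16 = 103
Hub→P1→P2→P4→P3→P6→P5→Hub: 14+15+10+11+19+13+18 = 100
… (352 more)
Hub→P3→P6→P5→P2→P1→P4→Hub: 6+19+13+6+15+9+5 = 73  ← best
The minimum is 73.
One optimal route: Hub → P3 → P6 → P5 → P2 → P1 → P4 → Hub (or its reverse).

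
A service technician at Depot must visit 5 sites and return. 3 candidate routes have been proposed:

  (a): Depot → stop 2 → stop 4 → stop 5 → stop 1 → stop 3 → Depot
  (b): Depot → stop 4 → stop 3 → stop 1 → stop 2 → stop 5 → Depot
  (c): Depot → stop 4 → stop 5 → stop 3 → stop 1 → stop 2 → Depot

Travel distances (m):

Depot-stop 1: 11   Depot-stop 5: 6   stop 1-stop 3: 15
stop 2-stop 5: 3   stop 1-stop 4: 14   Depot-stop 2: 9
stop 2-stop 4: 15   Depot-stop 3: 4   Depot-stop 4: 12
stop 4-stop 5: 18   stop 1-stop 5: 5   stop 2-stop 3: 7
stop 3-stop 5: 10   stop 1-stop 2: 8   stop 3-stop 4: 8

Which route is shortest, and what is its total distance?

(a): 9 + 15 + 18 + 5 + 15 + 4 = 66
(b): 12 + 8 + 15 + 8 + 3 + 6 = 52
(c): 12 + 18 + 10 + 15 + 8 + 9 = 72

52 m — (b) is the shortest.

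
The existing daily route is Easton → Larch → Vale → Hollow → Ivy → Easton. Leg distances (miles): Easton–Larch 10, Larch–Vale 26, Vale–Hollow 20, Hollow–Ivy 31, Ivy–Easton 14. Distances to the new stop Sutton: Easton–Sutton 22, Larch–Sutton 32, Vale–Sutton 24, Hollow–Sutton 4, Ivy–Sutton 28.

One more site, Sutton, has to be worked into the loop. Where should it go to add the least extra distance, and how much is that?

+1 miles — insert Sutton between Hollow and Ivy.

Insertion cost between consecutive stops i–j is d(i,Sutton) + d(Sutton,j) − d(i,j):
  between Easton and Larch: 22 + 32 − 10 = 44
  between Larch and Vale: 32 + 24 − 26 = 30
  between Vale and Hollow: 24 + 4 − 20 = 8
  between Hollow and Ivy: 4 + 28 − 31 = 1
  between Ivy and Easton: 28 + 22 − 14 = 36
Cheapest insertion is between Hollow and Ivy, adding 1.
New total = 101 + 1 = 102.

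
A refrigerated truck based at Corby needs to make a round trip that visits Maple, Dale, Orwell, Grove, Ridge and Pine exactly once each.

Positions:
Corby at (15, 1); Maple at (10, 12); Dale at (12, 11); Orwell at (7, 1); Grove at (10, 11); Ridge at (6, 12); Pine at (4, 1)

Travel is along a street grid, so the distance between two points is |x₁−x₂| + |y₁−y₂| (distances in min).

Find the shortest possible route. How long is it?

With 6 stops there are 6!/2 = 360 distinct round trips (a route and its reverse cost the same).
Corby-Maple-Dale-Orwell-Grove-Ridge-Pine-Corby: 16+3+15+13+5+13+11 = 76
Corby-Maple-Dale-Orwell-Grove-Pine-Ridge-Corby: 16+3+15+13+16+13+20 = 96
Corby-Maple-Dale-Orwell-Ridge-Grove-Pine-Corby: 16+3+15+12+5+16+11 = 78
Corby-Maple-Dale-Orwell-Ridge-Pine-Grove-Corby: 16+3+15+12+13+16+15 = 90
Corby-Maple-Dale-Orwell-Pine-Grove-Ridge-Corby: 16+3+15+3+16+5+20 = 78
Corby-Maple-Dale-Orwell-Pine-Ridge-Grove-Corby: 16+3+15+3+13+5+15 = 70
Corby-Maple-Dale-Grove-Orwell-Ridge-Pine-Corby: 16+3+2+13+12+13+11 = 70
Corby-Maple-Dale-Grove-Orwell-Pine-Ridge-Corby: 16+3+2+13+3+13+20 = 70
… (352 more)
Corby-Dale-Grove-Maple-Ridge-Pine-Orwell-Corby: 13+2+1+4+13+3+8 = 44  ← best
The minimum is 44.
One optimal route: Corby → Dale → Grove → Maple → Ridge → Pine → Orwell → Corby (or its reverse).

Shortest round trip = 44 min.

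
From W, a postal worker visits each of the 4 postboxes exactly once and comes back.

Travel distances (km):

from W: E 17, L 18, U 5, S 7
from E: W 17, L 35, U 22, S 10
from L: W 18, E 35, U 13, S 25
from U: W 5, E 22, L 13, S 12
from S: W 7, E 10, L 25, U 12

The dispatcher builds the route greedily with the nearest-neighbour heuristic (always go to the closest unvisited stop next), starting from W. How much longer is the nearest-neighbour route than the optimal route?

Excess over optimum: 10 km.

From W: U=5, S=7, E=17, L=18 → choose U (5).
From U: S=12, L=13, E=22 → choose S (12).
From S: E=10, L=25 → choose E (10).
From E: L=35 → choose L (35).
NN route W → U → S → E → L → W costs 80.
Optimal: W → E → S → L → U → W costs 70 (by enumerating all 12 distinct tours).
Excess = 80 − 70 = 10.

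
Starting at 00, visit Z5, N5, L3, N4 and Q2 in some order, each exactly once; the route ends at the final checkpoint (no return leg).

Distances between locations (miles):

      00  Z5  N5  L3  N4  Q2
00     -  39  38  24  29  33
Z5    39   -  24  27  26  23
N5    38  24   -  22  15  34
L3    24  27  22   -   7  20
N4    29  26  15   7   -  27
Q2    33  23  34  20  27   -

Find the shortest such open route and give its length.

There are 5! = 120 possible orderings.
00 → Z5 → N5 → L3 → N4 → Q2: 39+24+22+7+27 = 119
00 → Z5 → N5 → L3 → Q2 → N4: 39+24+22+20+27 = 132
00 → Z5 → N5 → N4 → L3 → Q2: 39+24+15+7+20 = 105
00 → Z5 → N5 → N4 → Q2 → L3: 39+24+15+27+20 = 125
00 → Z5 → N5 → Q2 → L3 → N4: 39+24+34+20+7 = 124
00 → Z5 → N5 → Q2 → N4 → L3: 39+24+34+27+7 = 131
00 → Z5 → L3 → N5 → N4 → Q2: 39+27+22+15+27 = 130
00 → Z5 → L3 → N5 → Q2 → N4: 39+27+22+34+27 = 149
00 → Z5 → L3 → N4 → N5 → Q2: 39+27+7+15+34 = 122
00 → Z5 → L3 → N4 → Q2 → N5: 39+27+7+27+34 = 134
00 → Z5 → L3 → Q2 → N5 → N4: 39+27+20+34+15 = 135
00 → Z5 → L3 → Q2 → N4 → N5: 39+27+20+27+15 = 128
00 → Z5 → N4 → N5 → L3 → Q2: 39+26+15+22+20 = 122
00 → Z5 → N4 → N5 → Q2 → L3: 39+26+15+34+20 = 134
… (106 more)
00 → L3 → N4 → N5 → Z5 → Q2: 24+7+15+24+23 = 93  ← best
The minimum is 93.
One shortest path: 00 → L3 → N4 → N5 → Z5 → Q2.

Minimum one-way distance = 93 miles.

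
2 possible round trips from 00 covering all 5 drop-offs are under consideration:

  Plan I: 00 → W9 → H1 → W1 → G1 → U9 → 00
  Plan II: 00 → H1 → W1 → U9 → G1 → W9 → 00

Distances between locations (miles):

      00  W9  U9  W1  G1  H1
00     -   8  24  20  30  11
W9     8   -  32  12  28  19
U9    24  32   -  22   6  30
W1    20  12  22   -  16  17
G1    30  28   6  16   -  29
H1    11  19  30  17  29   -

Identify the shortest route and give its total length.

90 miles — Plan I is the shortest.

Plan I: 8 + 19 + 17 + 16 + 6 + 24 = 90
Plan II: 11 + 17 + 22 + 6 + 28 + 8 = 92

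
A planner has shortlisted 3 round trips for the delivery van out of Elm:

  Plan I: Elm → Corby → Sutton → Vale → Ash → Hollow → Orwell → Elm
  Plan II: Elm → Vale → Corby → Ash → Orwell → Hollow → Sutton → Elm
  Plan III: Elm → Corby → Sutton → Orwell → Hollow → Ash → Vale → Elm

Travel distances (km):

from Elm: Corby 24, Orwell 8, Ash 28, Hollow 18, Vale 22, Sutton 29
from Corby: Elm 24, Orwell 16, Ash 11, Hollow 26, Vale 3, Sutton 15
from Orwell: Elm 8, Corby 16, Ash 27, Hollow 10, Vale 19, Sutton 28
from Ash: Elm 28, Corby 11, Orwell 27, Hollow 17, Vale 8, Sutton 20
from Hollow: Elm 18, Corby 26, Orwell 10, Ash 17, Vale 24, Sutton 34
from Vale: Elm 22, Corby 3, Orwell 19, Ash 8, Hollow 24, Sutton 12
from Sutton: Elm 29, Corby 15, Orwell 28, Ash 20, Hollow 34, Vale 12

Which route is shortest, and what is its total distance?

Plan I: 24 + 15 + 12 + 8 + 17 + 10 + 8 = 94
Plan II: 22 + 3 + 11 + 27 + 10 + 34 + 29 = 136
Plan III: 24 + 15 + 28 + 10 + 17 + 8 + 22 = 124

94 km — Plan I is the shortest.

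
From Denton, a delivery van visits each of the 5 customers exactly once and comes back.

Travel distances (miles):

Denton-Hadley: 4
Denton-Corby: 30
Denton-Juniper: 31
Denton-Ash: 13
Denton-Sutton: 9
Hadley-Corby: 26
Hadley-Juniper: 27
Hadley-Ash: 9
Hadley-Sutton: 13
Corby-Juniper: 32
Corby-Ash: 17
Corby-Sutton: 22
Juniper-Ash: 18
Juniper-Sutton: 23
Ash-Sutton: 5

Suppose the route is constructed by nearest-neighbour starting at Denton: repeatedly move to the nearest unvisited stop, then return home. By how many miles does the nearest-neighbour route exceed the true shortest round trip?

Excess over optimum: 9 miles.

Denton: Hadley=4, Sutton=9, Ash=13, Corby=30, Juniper=31 ⇒ Hadley
Hadley: Ash=9, Sutton=13, Corby=26, Juniper=27 ⇒ Ash
Ash: Sutton=5, Corby=17, Juniper=18 ⇒ Sutton
Sutton: Corby=22, Juniper=23 ⇒ Corby
Corby: Juniper=32 ⇒ Juniper
NN route Denton → Hadley → Ash → Sutton → Corby → Juniper → Denton costs 103.
Optimal: Denton → Hadley → Corby → Juniper → Ash → Sutton → Denton costs 94 (by enumerating all 60 distinct tours).
Excess = 103 − 94 = 9.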